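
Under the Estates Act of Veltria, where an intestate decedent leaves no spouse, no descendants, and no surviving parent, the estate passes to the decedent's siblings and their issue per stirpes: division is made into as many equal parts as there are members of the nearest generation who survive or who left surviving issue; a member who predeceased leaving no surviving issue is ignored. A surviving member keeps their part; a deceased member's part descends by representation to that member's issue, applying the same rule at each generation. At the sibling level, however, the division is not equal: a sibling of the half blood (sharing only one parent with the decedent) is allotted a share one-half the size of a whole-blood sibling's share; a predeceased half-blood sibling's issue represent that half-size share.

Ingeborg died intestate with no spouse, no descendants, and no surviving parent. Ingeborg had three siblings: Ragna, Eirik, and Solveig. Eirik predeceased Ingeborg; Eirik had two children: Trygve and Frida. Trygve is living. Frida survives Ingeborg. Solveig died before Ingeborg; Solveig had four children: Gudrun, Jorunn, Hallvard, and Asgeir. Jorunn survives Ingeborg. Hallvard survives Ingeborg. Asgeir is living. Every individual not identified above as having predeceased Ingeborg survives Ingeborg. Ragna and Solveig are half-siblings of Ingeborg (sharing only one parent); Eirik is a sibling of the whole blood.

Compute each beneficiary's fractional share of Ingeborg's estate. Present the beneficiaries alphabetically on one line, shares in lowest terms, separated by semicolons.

Asgeir 1/16; Frida 1/4; Gudrun 1/16; Hallvard 1/16; Jorunn 1/16; Ragna 1/4; Trygve 1/4

No spouse, descendants, or parent survives, so the estate passes to Ingeborg's siblings per stirpes.
Half-blood siblings count for one-half the weight of whole-blood siblings at the initial division.
Dividing 1 in proportion to weights (total weight 2): Ragna (weight 1/2) → 1/4; Eirik (weight 1) → 1/2; Solveig (weight 1/2) → 1/4.
Ragna is living and takes 1/4.
Eirik predeceased; the 1/2 allotted to Eirik's branch passes to Eirik's issue by representation.
The 1/2 is divided into 2 equal shares of 1/4 among Trygve, Frida.
Trygve is living and takes 1/4.
Frida is living and takes 1/4.
Solveig predeceased; the 1/4 allotted to Solveig's branch passes to Solveig's issue by representation.
The 1/4 is divided into 4 equal shares of 1/16 among Gudrun, Jorunn, Hallvard, Asgeir.
Gudrun is living and takes 1/16.
Jorunn is living and takes 1/16.
Hallvard is living and takes 1/16.
Asgeir is living and takes 1/16.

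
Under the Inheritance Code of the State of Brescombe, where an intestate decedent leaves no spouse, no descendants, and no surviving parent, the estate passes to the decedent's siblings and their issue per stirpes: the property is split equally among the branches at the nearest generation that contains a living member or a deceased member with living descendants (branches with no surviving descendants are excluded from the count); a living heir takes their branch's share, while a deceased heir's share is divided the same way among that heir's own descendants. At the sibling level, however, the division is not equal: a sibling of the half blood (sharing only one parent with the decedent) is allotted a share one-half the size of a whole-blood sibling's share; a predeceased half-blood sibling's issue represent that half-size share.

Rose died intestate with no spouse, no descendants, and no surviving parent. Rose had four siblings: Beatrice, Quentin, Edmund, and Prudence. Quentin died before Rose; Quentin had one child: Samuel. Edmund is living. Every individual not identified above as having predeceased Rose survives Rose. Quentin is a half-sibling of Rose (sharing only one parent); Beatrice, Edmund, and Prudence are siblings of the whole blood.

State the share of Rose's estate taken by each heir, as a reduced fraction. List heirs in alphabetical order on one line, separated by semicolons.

No spouse, descendants, or parent survives, so the estate passes to Rose's siblings per stirpes.
Half-blood siblings count for one-half the weight of whole-blood siblings at the initial division.
Dividing 1 in proportion to weights (total weight 7/2): Beatrice (weight 1) → 2/7; Quentin (weight 1/2) → 1/7; Edmund (weight 1) → 2/7; Prudence (weight 1) → 2/7.
Beatrice is living and takes 2/7.
Quentin predeceased; the 1/7 allotted to Quentin's branch passes to Quentin's issue by representation.
Samuel is the sole taker at this level and receives the full 1/7.
Edmund is living and takes 2/7.
Prudence is living and takes 2/7.

Beatrice 2/7; Edmund 2/7; Prudence 2/7; Samuel 1/7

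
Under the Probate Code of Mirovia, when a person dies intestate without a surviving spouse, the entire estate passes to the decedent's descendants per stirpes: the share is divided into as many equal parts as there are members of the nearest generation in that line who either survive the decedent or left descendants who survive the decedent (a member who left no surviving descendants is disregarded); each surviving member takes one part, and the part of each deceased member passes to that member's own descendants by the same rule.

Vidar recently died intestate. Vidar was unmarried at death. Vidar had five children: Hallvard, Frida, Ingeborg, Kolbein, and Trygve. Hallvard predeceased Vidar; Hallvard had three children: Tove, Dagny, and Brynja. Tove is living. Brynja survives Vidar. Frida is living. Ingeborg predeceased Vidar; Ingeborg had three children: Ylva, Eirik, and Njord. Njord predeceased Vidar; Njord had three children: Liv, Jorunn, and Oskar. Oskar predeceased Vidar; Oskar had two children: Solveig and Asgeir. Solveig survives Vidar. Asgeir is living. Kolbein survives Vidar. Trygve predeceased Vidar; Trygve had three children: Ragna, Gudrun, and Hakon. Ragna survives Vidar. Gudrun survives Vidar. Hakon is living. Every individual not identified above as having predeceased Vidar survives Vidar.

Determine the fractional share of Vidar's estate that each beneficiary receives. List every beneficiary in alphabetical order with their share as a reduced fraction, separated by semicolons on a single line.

There is no surviving spouse, so the entire estate passes to Vidar's descendants per stirpes.
The estate is divided into 5 equal shares of 1/5 among Hallvard, Frida, Ingeborg, Kolbein, Trygve.
Hallvard predeceased; the 1/5 allotted to Hallvard's branch passes to Hallvard's issue by representation.
The 1/5 is divided into 3 equal shares of 1/15 among Tove, Dagny, Brynja.
Tove is living and takes 1/15.
Dagny is living and takes 1/15.
Brynja is living and takes 1/15.
Frida is living and takes 1/5.
Ingeborg predeceased; the 1/5 allotted to Ingeborg's branch passes to Ingeborg's issue by representation.
The 1/5 is divided into 3 equal shares of 1/15 among Ylva, Eirik, Njord.
Ylva is living and takes 1/15.
Eirik is living and takes 1/15.
Njord predeceased; the 1/15 allotted to Njord's branch passes to Njord's issue by representation.
The 1/15 is divided into 3 equal shares of 1/45 among Liv, Jorunn, Oskar.
Liv is living and takes 1/45.
Jorunn is living and takes 1/45.
Oskar predeceased; the 1/45 allotted to Oskar's branch passes to Oskar's issue by representation.
The 1/45 is divided into 2 equal shares of 1/90 among Solveig, Asgeir.
Solveig is living and takes 1/90.
Asgeir is living and takes 1/90.
Kolbein is living and takes 1/5.
Trygve predeceased; the 1/5 allotted to Trygve's branch passes to Trygve's issue by representation.
The 1/5 is divided into 3 equal shares of 1/15 among Ragna, Gudrun, Hakon.
Ragna is living and takes 1/15.
Gudrun is living and takes 1/15.
Hakon is living and takes 1/15.

Asgeir 1/90; Brynja 1/15; Dagny 1/15; Eirik 1/15; Frida 1/5; Gudrun 1/15; Hakon 1/15; Jorunn 1/45; Kolbein 1/5; Liv 1/45; Ragna 1/15; Solveig 1/90; Tove 1/15; Ylva 1/15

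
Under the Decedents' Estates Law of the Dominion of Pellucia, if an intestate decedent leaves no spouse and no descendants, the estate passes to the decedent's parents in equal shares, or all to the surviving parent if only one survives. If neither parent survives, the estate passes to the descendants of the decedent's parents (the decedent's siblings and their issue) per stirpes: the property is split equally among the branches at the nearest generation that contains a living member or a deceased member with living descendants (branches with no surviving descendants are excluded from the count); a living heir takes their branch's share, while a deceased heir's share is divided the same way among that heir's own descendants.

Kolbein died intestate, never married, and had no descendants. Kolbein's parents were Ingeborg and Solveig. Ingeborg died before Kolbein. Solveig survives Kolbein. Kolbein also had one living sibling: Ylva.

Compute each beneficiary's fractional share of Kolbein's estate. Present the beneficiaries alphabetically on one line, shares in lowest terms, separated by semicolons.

Only one parent, Solveig, survives, so Solveig takes the entire estate. The siblings take nothing because a surviving parent has priority.

Solveig 1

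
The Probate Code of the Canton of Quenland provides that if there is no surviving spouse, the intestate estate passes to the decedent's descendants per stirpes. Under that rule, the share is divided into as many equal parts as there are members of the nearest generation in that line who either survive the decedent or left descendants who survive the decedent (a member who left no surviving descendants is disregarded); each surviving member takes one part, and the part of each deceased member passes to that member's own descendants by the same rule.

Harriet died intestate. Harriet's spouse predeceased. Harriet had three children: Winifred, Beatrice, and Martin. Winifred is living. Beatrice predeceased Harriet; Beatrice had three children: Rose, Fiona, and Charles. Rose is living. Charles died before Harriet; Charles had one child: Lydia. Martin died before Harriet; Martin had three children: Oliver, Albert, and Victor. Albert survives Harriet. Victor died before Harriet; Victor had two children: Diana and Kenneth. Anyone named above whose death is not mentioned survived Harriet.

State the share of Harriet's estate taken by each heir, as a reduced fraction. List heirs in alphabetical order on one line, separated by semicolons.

Albert 1/9; Diana 1/18; Fiona 1/9; Kenneth 1/18; Lydia 1/9; Oliver 1/9; Rose 1/9; Winifred 1/3

There is no surviving spouse, so the entire estate passes to Harriet's descendants per stirpes.
The estate is divided into 3 equal shares of 1/3 among Winifred, Beatrice, Martin.
Winifred is living and takes 1/3.
Beatrice predeceased; the 1/3 allotted to Beatrice's branch passes to Beatrice's issue by representation.
The 1/3 is divided into 3 equal shares of 1/9 among Rose, Fiona, Charles.
Rose is living and takes 1/9.
Fiona is living and takes 1/9.
Charles predeceased; the 1/9 allotted to Charles's branch passes to Charles's issue by representation.
Lydia is the sole taker at this level and receives the full 1/9.
Martin predeceased; the 1/3 allotted to Martin's branch passes to Martin's issue by representation.
The 1/3 is divided into 3 equal shares of 1/9 among Oliver, Albert, Victor.
Oliver is living and takes 1/9.
Albert is living and takes 1/9.
Victor predeceased; the 1/9 allotted to Victor's branch passes to Victor's issue by representation.
The 1/9 is divided into 2 equal shares of 1/18 among Diana, Kenneth.
Diana is living and takes 1/18.
Kenneth is living and takes 1/18.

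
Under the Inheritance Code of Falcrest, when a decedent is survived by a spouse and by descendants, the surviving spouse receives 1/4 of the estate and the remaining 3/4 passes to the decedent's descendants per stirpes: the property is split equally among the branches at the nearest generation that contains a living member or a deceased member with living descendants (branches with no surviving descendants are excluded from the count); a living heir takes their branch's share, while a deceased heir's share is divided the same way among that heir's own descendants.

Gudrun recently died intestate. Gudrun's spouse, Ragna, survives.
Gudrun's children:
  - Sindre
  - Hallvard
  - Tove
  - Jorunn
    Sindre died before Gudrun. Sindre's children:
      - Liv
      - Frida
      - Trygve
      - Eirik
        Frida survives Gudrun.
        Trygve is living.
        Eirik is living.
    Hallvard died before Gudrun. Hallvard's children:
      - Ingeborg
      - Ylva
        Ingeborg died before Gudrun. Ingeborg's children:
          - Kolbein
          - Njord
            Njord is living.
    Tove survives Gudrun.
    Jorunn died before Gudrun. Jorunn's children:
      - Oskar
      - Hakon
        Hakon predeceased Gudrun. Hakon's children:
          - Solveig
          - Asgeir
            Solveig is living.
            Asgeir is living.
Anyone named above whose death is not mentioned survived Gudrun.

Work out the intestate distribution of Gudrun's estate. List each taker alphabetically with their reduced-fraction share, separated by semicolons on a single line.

Ragna, as surviving spouse, takes 1/4.
The remaining 3/4 passes to Gudrun's descendants per stirpes.
The 3/4 is divided into 4 equal shares of 3/16 among Sindre, Hallvard, Tove, Jorunn.
Sindre predeceased; the 3/16 allotted to Sindre's branch passes to Sindre's issue by representation.
The 3/16 is divided into 4 equal shares of 3/64 among Liv, Frida, Trygve, Eirik.
Liv is living and takes 3/64.
Frida is living and takes 3/64.
Trygve is living and takes 3/64.
Eirik is living and takes 3/64.
Hallvard predeceased; the 3/16 allotted to Hallvard's branch passes to Hallvard's issue by representation.
The 3/16 is divided into 2 equal shares of 3/32 among Ingeborg, Ylva.
Ingeborg predeceased; the 3/32 allotted to Ingeborg's branch passes to Ingeborg's issue by representation.
The 3/32 is divided into 2 equal shares of 3/64 among Kolbein, Njord.
Kolbein is living and takes 3/64.
Njord is living and takes 3/64.
Ylva is living and takes 3/32.
Tove is living and takes 3/16.
Jorunn predeceased; the 3/16 allotted to Jorunn's branch passes to Jorunn's issue by representation.
The 3/16 is divided into 2 equal shares of 3/32 among Oskar, Hakon.
Oskar is living and takes 3/32.
Hakon predeceased; the 3/32 allotted to Hakon's branch passes to Hakon's issue by representation.
The 3/32 is divided into 2 equal shares of 3/64 among Solveig, Asgeir.
Solveig is living and takes 3/64.
Asgeir is living and takes 3/64.

Asgeir 3/64; Eirik 3/64; Frida 3/64; Kolbein 3/64; Liv 3/64; Njord 3/64; Oskar 3/32; Ragna 1/4; Solveig 3/64; Tove 3/16; Trygve 3/64; Ylva 3/32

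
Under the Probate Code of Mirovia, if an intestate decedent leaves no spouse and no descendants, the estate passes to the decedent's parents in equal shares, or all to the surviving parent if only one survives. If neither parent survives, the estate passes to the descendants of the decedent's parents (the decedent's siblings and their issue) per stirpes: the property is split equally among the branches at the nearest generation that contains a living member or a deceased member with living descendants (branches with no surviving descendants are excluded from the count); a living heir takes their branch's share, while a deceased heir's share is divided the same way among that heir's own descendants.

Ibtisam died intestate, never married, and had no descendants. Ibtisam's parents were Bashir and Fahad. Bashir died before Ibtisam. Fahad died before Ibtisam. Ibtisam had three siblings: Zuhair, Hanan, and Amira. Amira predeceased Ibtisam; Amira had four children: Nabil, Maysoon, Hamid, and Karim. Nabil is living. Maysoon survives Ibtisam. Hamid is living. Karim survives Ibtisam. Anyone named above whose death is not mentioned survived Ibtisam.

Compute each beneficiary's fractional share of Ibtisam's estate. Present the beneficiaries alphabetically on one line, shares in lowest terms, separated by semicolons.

Neither parent survives and there are no descendants, so the estate passes to Ibtisam's siblings and their issue per stirpes.
The estate is divided into 3 equal shares of 1/3 among Zuhair, Hanan, Amira.
Zuhair is living and takes 1/3.
Hanan is living and takes 1/3.
Amira predeceased; the 1/3 allotted to Amira's branch passes to Amira's issue by representation.
The 1/3 is divided into 4 equal shares of 1/12 among Nabil, Maysoon, Hamid, Karim.
Nabil is living and takes 1/12.
Maysoon is living and takes 1/12.
Hamid is living and takes 1/12.
Karim is living and takes 1/12.

Hamid 1/12; Hanan 1/3; Karim 1/12; Maysoon 1/12; Nabil 1/12; Zuhair 1/3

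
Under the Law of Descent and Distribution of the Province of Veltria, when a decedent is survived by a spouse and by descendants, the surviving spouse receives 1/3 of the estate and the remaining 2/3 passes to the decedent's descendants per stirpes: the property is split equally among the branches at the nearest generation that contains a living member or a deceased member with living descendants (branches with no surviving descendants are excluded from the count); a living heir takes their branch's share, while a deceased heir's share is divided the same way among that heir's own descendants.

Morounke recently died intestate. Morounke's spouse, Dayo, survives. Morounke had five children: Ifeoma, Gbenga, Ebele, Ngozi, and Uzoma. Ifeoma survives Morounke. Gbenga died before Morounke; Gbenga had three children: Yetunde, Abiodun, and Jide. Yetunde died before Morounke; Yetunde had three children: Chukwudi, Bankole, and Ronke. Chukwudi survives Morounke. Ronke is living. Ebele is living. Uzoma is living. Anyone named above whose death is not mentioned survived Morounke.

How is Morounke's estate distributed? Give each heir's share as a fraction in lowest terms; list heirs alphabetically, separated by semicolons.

Dayo, as surviving spouse, takes 1/3.
The remaining 2/3 passes to Morounke's descendants per stirpes.
The 2/3 is divided into 5 equal shares of 2/15 among Ifeoma, Gbenga, Ebele, Ngozi, Uzoma.
Ifeoma is living and takes 2/15.
Gbenga predeceased; the 2/15 allotted to Gbenga's branch passes to Gbenga's issue by representation.
The 2/15 is divided into 3 equal shares of 2/45 among Yetunde, Abiodun, Jide.
Yetunde predeceased; the 2/45 allotted to Yetunde's branch passes to Yetunde's issue by representation.
The 2/45 is divided into 3 equal shares of 2/135 among Chukwudi, Bankole, Ronke.
Chukwudi is living and takes 2/135.
Bankole is living and takes 2/135.
Ronke is living and takes 2/135.
Abiodun is living and takes 2/45.
Jide is living and takes 2/45.
Ebele is living and takes 2/15.
Ngozi is living and takes 2/15.
Uzoma is living and takes 2/15.

Abiodun 2/45; Bankole 2/135; Chukwudi 2/135; Dayo 1/3; Ebele 2/15; Ifeoma 2/15; Jide 2/45; Ngozi 2/15; Ronke 2/135; Uzoma 2/15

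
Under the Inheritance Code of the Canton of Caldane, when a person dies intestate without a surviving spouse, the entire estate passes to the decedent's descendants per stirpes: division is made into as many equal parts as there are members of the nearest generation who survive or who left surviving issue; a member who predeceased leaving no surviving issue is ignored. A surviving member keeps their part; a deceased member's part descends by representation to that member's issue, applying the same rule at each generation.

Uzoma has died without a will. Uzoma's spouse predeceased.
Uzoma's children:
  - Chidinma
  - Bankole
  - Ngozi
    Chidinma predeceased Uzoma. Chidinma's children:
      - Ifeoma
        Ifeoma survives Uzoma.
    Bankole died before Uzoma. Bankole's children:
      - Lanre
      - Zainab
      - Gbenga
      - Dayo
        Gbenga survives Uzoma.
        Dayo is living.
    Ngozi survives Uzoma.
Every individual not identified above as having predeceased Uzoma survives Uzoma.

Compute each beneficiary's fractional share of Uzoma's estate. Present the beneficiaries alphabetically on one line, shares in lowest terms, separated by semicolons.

Dayo 1/12; Gbenga 1/12; Ifeoma 1/3; Lanre 1/12; Ngozi 1/3; Zainab 1/12

There is no surviving spouse, so the entire estate passes to Uzoma's descendants per stirpes.
The estate is divided into 3 equal shares of 1/3 among Chidinma, Bankole, Ngozi.
Chidinma predeceased; the 1/3 allotted to Chidinma's branch passes to Chidinma's issue by representation.
Ifeoma is the sole taker at this level and receives the full 1/3.
Bankole predeceased; the 1/3 allotted to Bankole's branch passes to Bankole's issue by representation.
The 1/3 is divided into 4 equal shares of 1/12 among Lanre, Zainab, Gbenga, Dayo.
Lanre is living and takes 1/12.
Zainab is living and takes 1/12.
Gbenga is living and takes 1/12.
Dayo is living and takes 1/12.
Ngozi is living and takes 1/3.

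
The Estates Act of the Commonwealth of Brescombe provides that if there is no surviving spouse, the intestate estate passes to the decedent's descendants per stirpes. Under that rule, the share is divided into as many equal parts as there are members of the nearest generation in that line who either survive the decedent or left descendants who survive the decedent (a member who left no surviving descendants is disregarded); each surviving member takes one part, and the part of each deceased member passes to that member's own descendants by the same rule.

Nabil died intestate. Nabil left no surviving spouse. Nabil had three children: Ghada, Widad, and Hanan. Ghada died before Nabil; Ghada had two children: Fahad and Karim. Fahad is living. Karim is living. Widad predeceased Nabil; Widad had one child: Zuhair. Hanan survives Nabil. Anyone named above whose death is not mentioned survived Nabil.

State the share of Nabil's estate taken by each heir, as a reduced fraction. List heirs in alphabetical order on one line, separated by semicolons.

Fahad 1/6; Hanan 1/3; Karim 1/6; Zuhair 1/3

There is no surviving spouse, so the entire estate passes to Nabil's descendants per stirpes.
The estate is divided into 3 equal shares of 1/3 among Ghada, Widad, Hanan.
Ghada predeceased; the 1/3 allotted to Ghada's branch passes to Ghada's issue by representation.
The 1/3 is divided into 2 equal shares of 1/6 among Fahad, Karim.
Fahad is living and takes 1/6.
Karim is living and takes 1/6.
Widad predeceased; the 1/3 allotted to Widad's branch passes to Widad's issue by representation.
Zuhair is the sole taker at this level and receives the full 1/3.
Hanan is living and takes 1/3.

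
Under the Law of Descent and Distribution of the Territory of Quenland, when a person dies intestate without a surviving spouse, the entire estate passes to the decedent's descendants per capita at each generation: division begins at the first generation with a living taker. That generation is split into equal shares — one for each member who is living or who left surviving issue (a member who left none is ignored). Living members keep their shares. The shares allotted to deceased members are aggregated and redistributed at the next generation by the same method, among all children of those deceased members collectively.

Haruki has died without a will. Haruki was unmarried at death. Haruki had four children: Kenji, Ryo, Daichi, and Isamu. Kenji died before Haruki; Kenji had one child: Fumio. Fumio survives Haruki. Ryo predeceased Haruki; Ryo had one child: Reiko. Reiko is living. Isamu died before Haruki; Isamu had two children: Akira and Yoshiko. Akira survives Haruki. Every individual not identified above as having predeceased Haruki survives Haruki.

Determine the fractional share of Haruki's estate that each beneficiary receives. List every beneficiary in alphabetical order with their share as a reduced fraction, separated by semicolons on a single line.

There is no surviving spouse, so the entire estate passes to Haruki's descendants per capita at each generation.
At generation 1 (Kenji, Ryo, Daichi, Isamu) there are 4 shares of (1)/4 = 1/4 each.
Living: Daichi — each takes 1/4.
Deceased: Kenji, Ryo, and Isamu. Their combined 3/4 is pooled and carried to generation 2.
At generation 2 (Fumio, Reiko, Akira, Yoshiko) there are 4 shares of (3/4)/4 = 3/16 each.
Living: Fumio, Reiko, Akira, and Yoshiko — each takes 3/16.

Akira 3/16; Daichi 1/4; Fumio 3/16; Reiko 3/16; Yoshiko 3/16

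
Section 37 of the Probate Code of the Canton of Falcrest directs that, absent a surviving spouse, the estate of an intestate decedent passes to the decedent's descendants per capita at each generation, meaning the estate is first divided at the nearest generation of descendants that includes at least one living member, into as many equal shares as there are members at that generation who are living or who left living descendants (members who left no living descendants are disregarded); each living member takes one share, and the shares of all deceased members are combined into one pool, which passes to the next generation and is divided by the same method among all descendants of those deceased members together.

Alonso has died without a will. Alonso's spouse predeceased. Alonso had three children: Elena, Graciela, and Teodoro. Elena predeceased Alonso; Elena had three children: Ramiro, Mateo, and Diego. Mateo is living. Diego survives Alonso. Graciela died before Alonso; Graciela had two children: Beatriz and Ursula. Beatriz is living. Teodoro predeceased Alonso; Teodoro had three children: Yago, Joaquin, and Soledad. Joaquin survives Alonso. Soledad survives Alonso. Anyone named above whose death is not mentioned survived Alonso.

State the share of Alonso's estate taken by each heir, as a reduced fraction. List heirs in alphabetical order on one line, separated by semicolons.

There is no surviving spouse, so the entire estate passes to Alonso's descendants per capita at each generation.
No one at generation 1 (Elena, Graciela, Teodoro) is living; moving to the next generation.
At generation 2 (Ramiro, Mateo, Diego, Beatriz, Ursula, Yago, Joaquin, Soledad) there are 8 shares of (1)/8 = 1/8 each.
Living: Ramiro, Mateo, Diego, Beatriz, Ursula, Yago, Joaquin, and Soledad — each takes 1/8.

Beatriz 1/8; Diego 1/8; Joaquin 1/8; Mateo 1/8; Ramiro 1/8; Soledad 1/8; Ursula 1/8; Yago 1/8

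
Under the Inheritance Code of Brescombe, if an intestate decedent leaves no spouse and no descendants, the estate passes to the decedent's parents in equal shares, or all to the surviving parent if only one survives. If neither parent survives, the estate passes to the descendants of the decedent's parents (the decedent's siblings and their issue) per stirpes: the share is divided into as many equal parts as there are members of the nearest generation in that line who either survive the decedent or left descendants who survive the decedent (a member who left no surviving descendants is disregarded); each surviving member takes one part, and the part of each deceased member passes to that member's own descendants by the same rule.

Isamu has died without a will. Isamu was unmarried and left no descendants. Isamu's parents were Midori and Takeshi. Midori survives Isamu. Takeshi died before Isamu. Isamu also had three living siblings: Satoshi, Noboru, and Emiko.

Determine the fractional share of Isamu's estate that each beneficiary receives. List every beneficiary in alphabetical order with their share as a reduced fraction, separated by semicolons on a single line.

Midori 1

Only one parent, Midori, survives, so Midori takes the entire estate. The siblings take nothing because a surviving parent has priority.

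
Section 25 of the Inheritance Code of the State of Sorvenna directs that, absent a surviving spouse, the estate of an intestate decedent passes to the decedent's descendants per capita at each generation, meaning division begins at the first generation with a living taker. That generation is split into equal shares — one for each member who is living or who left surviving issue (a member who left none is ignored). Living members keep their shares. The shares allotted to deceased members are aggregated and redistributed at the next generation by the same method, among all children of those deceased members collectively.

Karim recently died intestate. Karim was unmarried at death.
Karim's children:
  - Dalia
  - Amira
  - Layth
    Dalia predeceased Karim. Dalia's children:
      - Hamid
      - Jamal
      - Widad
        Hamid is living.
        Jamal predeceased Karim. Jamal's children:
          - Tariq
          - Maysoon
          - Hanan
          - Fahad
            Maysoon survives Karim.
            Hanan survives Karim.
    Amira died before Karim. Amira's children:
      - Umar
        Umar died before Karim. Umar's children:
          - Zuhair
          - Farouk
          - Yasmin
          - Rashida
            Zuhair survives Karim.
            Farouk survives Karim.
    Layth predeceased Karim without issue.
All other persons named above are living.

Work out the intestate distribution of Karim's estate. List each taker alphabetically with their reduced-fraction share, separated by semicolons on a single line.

There is no surviving spouse, so the entire estate passes to Karim's descendants per capita at each generation.
No one at generation 1 (Dalia, Amira) is living; moving to the next generation.
At generation 2 (Hamid, Jamal, Widad, Umar) there are 4 shares of (1)/4 = 1/4 each.
Living: Hamid and Widad — each takes 1/4.
Deceased: Jamal and Umar. Their combined 1/2 is pooled and carried to generation 3.
At generation 3 (Tariq, Maysoon, Hanan, Fahad, Zuhair, Farouk, Yasmin, Rashida) there are 8 shares of (1/2)/8 = 1/16 each.
Living: Tariq, Maysoon, Hanan, Fahad, Zuhair, Farouk, Yasmin, and Rashida — each takes 1/16.

Fahad 1/16; Farouk 1/16; Hamid 1/4; Hanan 1/16; Maysoon 1/16; Rashida 1/16; Tariq 1/16; Widad 1/4; Yasmin 1/16; Zuhair 1/16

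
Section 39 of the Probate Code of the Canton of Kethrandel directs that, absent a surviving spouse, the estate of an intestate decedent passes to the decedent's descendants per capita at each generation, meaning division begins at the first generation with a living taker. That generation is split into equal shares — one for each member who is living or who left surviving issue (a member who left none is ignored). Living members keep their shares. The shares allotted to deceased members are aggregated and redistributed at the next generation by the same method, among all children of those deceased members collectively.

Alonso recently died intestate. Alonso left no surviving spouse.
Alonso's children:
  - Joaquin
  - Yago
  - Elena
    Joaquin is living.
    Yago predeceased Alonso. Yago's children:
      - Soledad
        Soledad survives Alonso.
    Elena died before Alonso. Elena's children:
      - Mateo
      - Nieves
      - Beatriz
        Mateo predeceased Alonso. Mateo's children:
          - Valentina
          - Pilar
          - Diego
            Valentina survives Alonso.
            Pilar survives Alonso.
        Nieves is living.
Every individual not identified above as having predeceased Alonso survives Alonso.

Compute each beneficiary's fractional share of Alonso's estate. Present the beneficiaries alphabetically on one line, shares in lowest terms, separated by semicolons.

There is no surviving spouse, so the entire estate passes to Alonso's descendants per capita at each generation.
At generation 1 (Joaquin, Yago, Elena) there are 3 shares of (1)/3 = 1/3 each.
Living: Joaquin — each takes 1/3.
Deceased: Yago and Elena. Their combined 2/3 is pooled and carried to generation 2.
At generation 2 (Soledad, Mateo, Nieves, Beatriz) there are 4 shares of (2/3)/4 = 1/6 each.
Living: Soledad, Nieves, and Beatriz — each takes 1/6.
Deceased: Mateo. That 1/6 share is carried to generation 3.
At generation 3 (Valentina, Pilar, Diego) there are 3 shares of (1/6)/3 = 1/18 each.
Living: Valentina, Pilar, and Diego — each takes 1/18.

Beatriz 1/6; Diego 1/18; Joaquin 1/3; Nieves 1/6; Pilar 1/18; Soledad 1/6; Valentina 1/18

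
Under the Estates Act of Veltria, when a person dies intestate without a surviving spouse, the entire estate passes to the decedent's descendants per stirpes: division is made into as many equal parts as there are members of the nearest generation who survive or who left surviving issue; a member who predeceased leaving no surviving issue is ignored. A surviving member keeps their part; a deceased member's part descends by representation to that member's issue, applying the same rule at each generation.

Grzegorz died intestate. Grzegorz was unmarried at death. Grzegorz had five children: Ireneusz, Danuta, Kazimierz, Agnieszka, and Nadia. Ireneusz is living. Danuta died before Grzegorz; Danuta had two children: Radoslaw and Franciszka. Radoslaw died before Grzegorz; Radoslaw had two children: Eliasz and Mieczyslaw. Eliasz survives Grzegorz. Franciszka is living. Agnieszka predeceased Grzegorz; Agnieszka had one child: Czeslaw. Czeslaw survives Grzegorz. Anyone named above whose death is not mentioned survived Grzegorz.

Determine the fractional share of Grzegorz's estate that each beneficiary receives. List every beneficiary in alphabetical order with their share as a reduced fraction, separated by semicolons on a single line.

Czeslaw 1/5; Eliasz 1/20; Franciszka 1/10; Ireneusz 1/5; Kazimierz 1/5; Mieczyslaw 1/20; Nadia 1/5

There is no surviving spouse, so the entire estate passes to Grzegorz's descendants per stirpes.
The estate is divided into 5 equal shares of 1/5 among Ireneusz, Danuta, Kazimierz, Agnieszka, Nadia.
Ireneusz is living and takes 1/5.
Danuta predeceased; the 1/5 allotted to Danuta's branch passes to Danuta's issue by representation.
The 1/5 is divided into 2 equal shares of 1/10 among Radoslaw, Franciszka.
Radoslaw predeceased; the 1/10 allotted to Radoslaw's branch passes to Radoslaw's issue by representation.
The 1/10 is divided into 2 equal shares of 1/20 among Eliasz, Mieczyslaw.
Eliasz is living and takes 1/20.
Mieczyslaw is living and takes 1/20.
Franciszka is living and takes 1/10.
Kazimierz is living and takes 1/5.
Agnieszka predeceased; the 1/5 allotted to Agnieszka's branch passes to Agnieszka's issue by representation.
Czeslaw is the sole taker at this level and receives the full 1/5.
Nadia is living and takes 1/5.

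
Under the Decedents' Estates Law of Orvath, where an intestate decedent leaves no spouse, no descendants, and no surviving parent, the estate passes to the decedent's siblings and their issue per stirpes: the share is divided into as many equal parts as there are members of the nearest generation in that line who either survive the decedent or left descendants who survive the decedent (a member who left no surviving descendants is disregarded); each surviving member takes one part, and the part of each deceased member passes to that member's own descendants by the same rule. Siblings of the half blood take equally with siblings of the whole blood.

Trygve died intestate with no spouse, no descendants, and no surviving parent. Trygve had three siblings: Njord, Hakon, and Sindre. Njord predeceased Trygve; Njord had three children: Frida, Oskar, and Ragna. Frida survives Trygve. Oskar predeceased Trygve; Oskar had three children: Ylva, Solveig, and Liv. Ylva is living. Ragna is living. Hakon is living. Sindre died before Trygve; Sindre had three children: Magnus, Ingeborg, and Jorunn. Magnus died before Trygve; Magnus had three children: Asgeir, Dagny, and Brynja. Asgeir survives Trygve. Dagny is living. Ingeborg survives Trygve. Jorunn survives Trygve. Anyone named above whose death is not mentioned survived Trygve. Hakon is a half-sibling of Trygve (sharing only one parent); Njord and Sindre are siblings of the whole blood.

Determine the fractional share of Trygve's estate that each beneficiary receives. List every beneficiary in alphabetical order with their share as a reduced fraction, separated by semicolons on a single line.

No spouse, descendants, or parent survives, so the estate passes to Trygve's siblings per stirpes.
Half-blood and whole-blood siblings take equally under the stated rule.
The estate is divided into 3 equal shares of 1/3 among Njord, Hakon, Sindre.
Njord predeceased; the 1/3 allotted to Njord's branch passes to Njord's issue by representation.
The 1/3 is divided into 3 equal shares of 1/9 among Frida, Oskar, Ragna.
Frida is living and takes 1/9.
Oskar predeceased; the 1/9 allotted to Oskar's branch passes to Oskar's issue by representation.
The 1/9 is divided into 3 equal shares of 1/27 among Ylva, Solveig, Liv.
Ylva is living and takes 1/27.
Solveig is living and takes 1/27.
Liv is living and takes 1/27.
Ragna is living and takes 1/9.
Hakon is living and takes 1/3.
Sindre predeceased; the 1/3 allotted to Sindre's branch passes to Sindre's issue by representation.
The 1/3 is divided into 3 equal shares of 1/9 among Magnus, Ingeborg, Jorunn.
Magnus predeceased; the 1/9 allotted to Magnus's branch passes to Magnus's issue by representation.
The 1/9 is divided into 3 equal shares of 1/27 among Asgeir, Dagny, Brynja.
Asgeir is living and takes 1/27.
Dagny is living and takes 1/27.
Brynja is living and takes 1/27.
Ingeborg is living and takes 1/9.
Jorunn is living and takes 1/9.

Asgeir 1/27; Brynja 1/27; Dagny 1/27; Frida 1/9; Hakon 1/3; Ingeborg 1/9; Jorunn 1/9; Liv 1/27; Ragna 1/9; Solveig 1/27; Ylva 1/27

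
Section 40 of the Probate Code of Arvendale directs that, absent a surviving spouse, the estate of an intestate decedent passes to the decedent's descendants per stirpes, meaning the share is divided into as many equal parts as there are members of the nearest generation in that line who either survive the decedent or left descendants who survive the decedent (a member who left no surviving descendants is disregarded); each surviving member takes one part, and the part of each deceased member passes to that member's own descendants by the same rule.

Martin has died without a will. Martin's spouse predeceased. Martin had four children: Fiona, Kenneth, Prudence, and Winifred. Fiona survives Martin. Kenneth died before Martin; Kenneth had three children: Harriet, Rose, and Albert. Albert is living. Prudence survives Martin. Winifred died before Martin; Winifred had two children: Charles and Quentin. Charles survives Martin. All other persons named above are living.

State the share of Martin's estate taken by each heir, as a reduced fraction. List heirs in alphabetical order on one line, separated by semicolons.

Albert 1/12; Charles 1/8; Fiona 1/4; Harriet 1/12; Prudence 1/4; Quentin 1/8; Rose 1/12

There is no surviving spouse, so the entire estate passes to Martin's descendants per stirpes.
The estate is divided into 4 equal shares of 1/4 among Fiona, Kenneth, Prudence, Winifred.
Fiona is living and takes 1/4.
Kenneth predeceased; the 1/4 allotted to Kenneth's branch passes to Kenneth's issue by representation.
The 1/4 is divided into 3 equal shares of 1/12 among Harriet, Rose, Albert.
Harriet is living and takes 1/12.
Rose is living and takes 1/12.
Albert is living and takes 1/12.
Prudence is living and takes 1/4.
Winifred predeceased; the 1/4 allotted to Winifred's branch passes to Winifred's issue by representation.
The 1/4 is divided into 2 equal shares of 1/8 among Charles, Quentin.
Charles is living and takes 1/8.
Quentin is living and takes 1/8.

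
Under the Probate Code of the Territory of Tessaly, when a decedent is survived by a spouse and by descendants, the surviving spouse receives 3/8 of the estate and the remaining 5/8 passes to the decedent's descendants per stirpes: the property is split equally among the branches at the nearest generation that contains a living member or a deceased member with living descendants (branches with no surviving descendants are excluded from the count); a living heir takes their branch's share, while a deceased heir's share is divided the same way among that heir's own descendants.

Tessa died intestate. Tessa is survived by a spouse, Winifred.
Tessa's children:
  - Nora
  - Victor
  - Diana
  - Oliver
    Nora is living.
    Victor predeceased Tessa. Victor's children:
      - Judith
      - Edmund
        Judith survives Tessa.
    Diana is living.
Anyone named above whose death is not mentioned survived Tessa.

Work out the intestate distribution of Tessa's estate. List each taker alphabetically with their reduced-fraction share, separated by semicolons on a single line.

Winifred, as surviving spouse, takes 3/8.
The remaining 5/8 passes to Tessa's descendants per stirpes.
The 5/8 is divided into 4 equal shares of 5/32 among Nora, Victor, Diana, Oliver.
Nora is living and takes 5/32.
Victor predeceased; the 5/32 allotted to Victor's branch passes to Victor's issue by representation.
The 5/32 is divided into 2 equal shares of 5/64 among Judith, Edmund.
Judith is living and takes 5/64.
Edmund is living and takes 5/64.
Diana is living and takes 5/32.
Oliver is living and takes 5/32.

Diana 5/32; Edmund 5/64; Judith 5/64; Nora 5/32; Oliver 5/32; Winifred 3/8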